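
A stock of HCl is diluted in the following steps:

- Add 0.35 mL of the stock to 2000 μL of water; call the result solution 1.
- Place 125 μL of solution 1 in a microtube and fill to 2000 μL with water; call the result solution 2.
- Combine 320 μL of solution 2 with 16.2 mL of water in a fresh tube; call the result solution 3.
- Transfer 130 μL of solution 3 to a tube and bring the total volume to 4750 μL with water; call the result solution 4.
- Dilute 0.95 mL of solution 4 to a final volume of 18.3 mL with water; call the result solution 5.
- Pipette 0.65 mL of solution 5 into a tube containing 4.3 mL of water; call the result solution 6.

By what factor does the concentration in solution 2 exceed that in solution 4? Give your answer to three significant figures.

Step 1: 0.35 mL + 2000 μL = 2.35 mL total → factor 2.35/0.35 = 6.7143
Step 2: 125 μL brought to 2000 μL → factor 2000/125 = 16
Step 3: 320 μL + 16.2 mL = 16520 μL total → factor 16520/320 = 51.625
Step 4: 130 μL brought to 4750 μL → factor 4750/130 = 36.538
Dilution factor to solution 2 = 107.43; to solution 4 = 2.0264 × 10^5
[solution 2]/[solution 4] = (factor to solution 4)/(factor to solution 2) = 2.0264 × 10^5/107.43 = 1.89 × 10^3

1.89 × 10^3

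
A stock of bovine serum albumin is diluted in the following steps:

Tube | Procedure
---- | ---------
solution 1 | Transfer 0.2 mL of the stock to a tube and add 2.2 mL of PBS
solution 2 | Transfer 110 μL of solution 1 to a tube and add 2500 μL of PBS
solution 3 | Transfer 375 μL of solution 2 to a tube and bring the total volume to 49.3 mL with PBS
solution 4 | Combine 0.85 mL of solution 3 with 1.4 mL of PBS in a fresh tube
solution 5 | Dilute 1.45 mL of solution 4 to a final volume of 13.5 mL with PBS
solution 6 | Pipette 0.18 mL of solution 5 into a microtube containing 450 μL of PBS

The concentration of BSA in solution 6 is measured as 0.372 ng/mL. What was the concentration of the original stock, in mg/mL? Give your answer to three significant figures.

1.20 mg/mL

Step 1: 0.2 mL + 2.2 mL = 2.4 mL total → factor 2.4/0.2 = 12
Step 2: 110 μL + 2500 μL = 2610 μL total → factor 2610/110 = 23.727
Step 3: 375 μL brought to 49.3 mL → factor 49300/375 = 131.47
Step 4: 0.85 mL + 1.4 mL = 2.25 mL total → factor 2.25/0.85 = 2.6471
Step 5: 1.45 mL brought to 13.5 mL → factor 13.5/1.45 = 9.3103
Step 6: 0.18 mL + 450 μL = 0.63 mL total → factor 0.63/0.18 = 3.5
Overall dilution factor = 12 × 23.727 × 131.47 × 2.6471 × 9.3103 × 3.5 = 3.2288 × 10^6
Stock = 0.372 ng/mL × 3.2288 × 10^6 = 1.201 × 10^6 ng/mL = 1.20 mg/mL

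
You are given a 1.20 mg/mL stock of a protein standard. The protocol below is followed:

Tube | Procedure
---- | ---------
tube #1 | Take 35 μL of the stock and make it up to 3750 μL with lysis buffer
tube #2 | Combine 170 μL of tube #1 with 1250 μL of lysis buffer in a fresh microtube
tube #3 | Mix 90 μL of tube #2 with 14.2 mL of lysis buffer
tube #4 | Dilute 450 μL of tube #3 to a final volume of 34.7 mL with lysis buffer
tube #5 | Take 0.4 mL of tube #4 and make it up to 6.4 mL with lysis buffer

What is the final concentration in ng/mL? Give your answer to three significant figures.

0.00684 ng/mL

Step 1: 35 μL brought to 3750 μL → factor 3750/35 = 107.14
Step 2: 170 μL + 1250 μL = 1420 μL total → factor 1420/170 = 8.3529
Step 3: 90 μL + 14.2 mL = 14290 μL total → factor 14290/90 = 158.78
Step 4: 450 μL brought to 34.7 mL → factor 34700/450 = 77.111
Step 5: 0.4 mL brought to 6.4 mL → factor 6.4/0.4 = 16
Overall dilution factor = 107.14 × 8.3529 × 158.78 × 77.111 × 16 = 1.7532 × 10^8
Final = 1.20 mg/mL / 1.7532 × 10^8 = 6.845 × 10^-9 mg/mL = 0.00684 ng/mL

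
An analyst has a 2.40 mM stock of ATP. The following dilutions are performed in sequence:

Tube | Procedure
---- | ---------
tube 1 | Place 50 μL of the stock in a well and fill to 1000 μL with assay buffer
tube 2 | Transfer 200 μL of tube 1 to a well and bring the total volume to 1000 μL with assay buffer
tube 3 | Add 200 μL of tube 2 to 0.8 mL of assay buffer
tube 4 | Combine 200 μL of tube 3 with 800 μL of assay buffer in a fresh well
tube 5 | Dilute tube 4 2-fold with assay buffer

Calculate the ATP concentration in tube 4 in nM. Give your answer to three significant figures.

960 nM

Step 1: 50 μL brought to 1000 μL → factor 1000/50 = 20
Step 2: 200 μL brought to 1000 μL → factor 1000/200 = 5
Step 3: 200 μL + 0.8 mL = 1000 μL total → factor 1000/200 = 5
Step 4: 200 μL + 800 μL = 1000 μL total → factor 1000/200 = 5
Dilution factor through tube 4 = 20 × 5 × 5 × 5 = 2500
[tube 4] = 2.40 mM / 2500 = 0.0009600 mM = 960 nM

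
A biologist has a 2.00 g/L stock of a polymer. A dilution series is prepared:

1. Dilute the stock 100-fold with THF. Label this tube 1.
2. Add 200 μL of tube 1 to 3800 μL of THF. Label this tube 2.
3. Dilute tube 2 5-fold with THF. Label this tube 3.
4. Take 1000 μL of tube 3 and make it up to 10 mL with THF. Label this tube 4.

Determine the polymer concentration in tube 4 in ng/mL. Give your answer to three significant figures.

Step 1: 100-fold → factor 100
Step 2: 200 μL + 3800 μL = 4000 μL total → factor 4000/200 = 20
Step 3: 5-fold → factor 5
Step 4: 1000 μL brought to 10 mL → factor 10000/1000 = 10
Overall dilution factor = 100 × 20 × 5 × 10 = 1 × 10^5
Final = 2.00 g/L / 1 × 10^5 = 2.000 × 10^-5 g/L = 20.0 ng/mL

20.0 ng/mL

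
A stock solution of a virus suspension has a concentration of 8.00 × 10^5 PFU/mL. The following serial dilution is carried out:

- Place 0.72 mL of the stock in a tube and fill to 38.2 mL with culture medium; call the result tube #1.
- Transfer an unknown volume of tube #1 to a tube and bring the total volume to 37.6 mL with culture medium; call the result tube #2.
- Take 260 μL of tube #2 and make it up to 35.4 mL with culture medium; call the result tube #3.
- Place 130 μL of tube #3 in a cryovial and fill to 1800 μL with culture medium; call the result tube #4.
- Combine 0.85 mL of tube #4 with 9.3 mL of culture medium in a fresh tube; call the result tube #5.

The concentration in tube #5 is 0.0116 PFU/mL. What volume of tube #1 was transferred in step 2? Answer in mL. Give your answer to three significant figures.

Step 1: 0.72 mL brought to 38.2 mL → factor 38.2/0.72 = 53.056
Step 2: v brought to 37.6 mL → factor = 37.6 mL/v
Step 3: 260 μL brought to 35.4 mL → factor 35400/260 = 136.15
Step 4: 130 μL brought to 1800 μL → factor 1800/130 = 13.846
Step 5: 0.85 mL + 9.3 mL = 10.15 mL total → factor 10.15/0.85 = 11.941
Product of known-step factors = 1.1944 × 10^6
Overall factor = 8.00 × 10^5 PFU/mL / (0.0116 PFU/mL) = 6.8966 × 10^7
Step-2 factor = 6.8966 × 10^7 / 1.1944 × 10^6 = 57.742
v = 37.6 mL / 57.742 = 0.651 mL

0.651 mL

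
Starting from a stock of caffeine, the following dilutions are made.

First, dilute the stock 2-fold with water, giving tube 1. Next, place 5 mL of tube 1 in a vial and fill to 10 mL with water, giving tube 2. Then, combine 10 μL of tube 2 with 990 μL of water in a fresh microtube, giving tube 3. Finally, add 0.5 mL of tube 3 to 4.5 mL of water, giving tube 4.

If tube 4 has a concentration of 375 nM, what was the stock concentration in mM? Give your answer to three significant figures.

1.50 mM

Step 1: 2-fold → factor 2
Step 2: 5 mL brought to 10 mL → factor 10/5 = 2
Step 3: 10 μL + 990 μL = 1000 μL total → factor 1000/10 = 100
Step 4: 0.5 mL + 4.5 mL = 5 mL total → factor 5/0.5 = 10
Overall dilution factor = 2 × 2 × 100 × 10 = 4000
Stock = 375 nM × 4000 = 1.500 × 10^6 nM = 1.50 mM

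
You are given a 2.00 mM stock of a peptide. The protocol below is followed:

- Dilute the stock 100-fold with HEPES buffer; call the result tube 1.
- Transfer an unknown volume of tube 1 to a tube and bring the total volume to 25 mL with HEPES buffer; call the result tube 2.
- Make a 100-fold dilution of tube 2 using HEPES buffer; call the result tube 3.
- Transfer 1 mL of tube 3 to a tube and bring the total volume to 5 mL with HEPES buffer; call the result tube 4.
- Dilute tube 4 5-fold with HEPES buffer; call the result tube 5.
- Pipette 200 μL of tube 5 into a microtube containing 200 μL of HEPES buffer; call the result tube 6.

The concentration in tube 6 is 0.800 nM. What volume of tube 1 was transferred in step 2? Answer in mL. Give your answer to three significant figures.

5.00 mL

Step 1: 100-fold → factor 100
Step 2: v brought to 25 mL → factor = 25 mL/v
Step 3: 100-fold → factor 100
Step 4: 1 mL brought to 5 mL → factor 5/1 = 5
Step 5: 5-fold → factor 5
Step 6: 200 μL + 200 μL = 400 μL total → factor 400/200 = 2
Product of known-step factors = 5 × 10^5
Overall factor = 2.00 mM / (0.800 nM) = 2.5 × 10^6
Step-2 factor = 2.5 × 10^6 / 5 × 10^5 = 5
v = 25 mL / 5 = 5.00 mL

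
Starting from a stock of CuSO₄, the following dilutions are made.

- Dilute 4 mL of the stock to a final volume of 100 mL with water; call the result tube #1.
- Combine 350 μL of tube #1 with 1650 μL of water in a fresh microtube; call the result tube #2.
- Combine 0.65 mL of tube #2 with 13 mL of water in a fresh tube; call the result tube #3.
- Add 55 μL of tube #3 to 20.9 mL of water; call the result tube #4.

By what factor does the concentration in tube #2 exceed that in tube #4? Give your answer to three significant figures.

8.00 × 10^3

Step 1: 4 mL brought to 100 mL → factor 100/4 = 25
Step 2: 350 μL + 1650 μL = 2000 μL total → factor 2000/350 = 5.7143
Step 3: 0.65 mL + 13 mL = 13.65 mL total → factor 13.65/0.65 = 21
Step 4: 55 μL + 20.9 mL = 20955 μL total → factor 20955/55 = 381
Dilution factor to tube #2 = 142.86; to tube #4 = 1.143 × 10^6
[tube #2]/[tube #4] = (factor to tube #4)/(factor to tube #2) = 1.143 × 10^6/142.86 = 8.00 × 10^3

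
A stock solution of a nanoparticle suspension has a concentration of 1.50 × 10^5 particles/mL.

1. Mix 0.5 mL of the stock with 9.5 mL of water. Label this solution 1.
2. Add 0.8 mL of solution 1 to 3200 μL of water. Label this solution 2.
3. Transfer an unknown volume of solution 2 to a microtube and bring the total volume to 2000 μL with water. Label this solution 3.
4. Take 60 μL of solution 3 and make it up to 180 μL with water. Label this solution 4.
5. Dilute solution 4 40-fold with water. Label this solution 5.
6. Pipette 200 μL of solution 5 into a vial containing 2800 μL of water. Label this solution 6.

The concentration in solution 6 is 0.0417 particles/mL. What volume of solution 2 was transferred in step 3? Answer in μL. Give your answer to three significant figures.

Step 1: 0.5 mL + 9.5 mL = 10 mL total → factor 10/0.5 = 20
Step 2: 0.8 mL + 3200 μL = 4 mL total → factor 4/0.8 = 5
Step 3: v brought to 2000 μL → factor = 2000 μL/v
Step 4: 60 μL brought to 180 μL → factor 180/60 = 3
Step 5: 40-fold → factor 40
Step 6: 200 μL + 2800 μL = 3000 μL total → factor 3000/200 = 15
Product of known-step factors = 1.8 × 10^5
Overall factor = 1.50 × 10^5 particles/mL / (0.0417 particles/mL) = 3.5971 × 10^6
Step-3 factor = 3.5971 × 10^6 / 1.8 × 10^5 = 19.984
v = 2000 μL / 19.984 = 100 μL

100 μL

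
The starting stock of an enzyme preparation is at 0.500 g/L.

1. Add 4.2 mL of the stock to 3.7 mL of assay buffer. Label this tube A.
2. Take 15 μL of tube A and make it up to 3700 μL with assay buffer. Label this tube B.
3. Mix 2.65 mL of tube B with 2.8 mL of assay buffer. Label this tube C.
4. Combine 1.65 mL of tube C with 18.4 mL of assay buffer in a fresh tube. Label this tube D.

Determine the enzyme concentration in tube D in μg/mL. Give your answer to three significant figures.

Step 1: 4.2 mL + 3.7 mL = 7.9 mL total → factor 7.9/4.2 = 1.881
Step 2: 15 μL brought to 3700 μL → factor 3700/15 = 246.67
Step 3: 2.65 mL + 2.8 mL = 5.45 mL total → factor 5.45/2.65 = 2.0566
Step 4: 1.65 mL + 18.4 mL = 20.05 mL total → factor 20.05/1.65 = 12.152
Overall dilution factor = 1.881 × 246.67 × 2.0566 × 12.152 = 11595
Final = 0.500 g/L / 11595 = 4.312 × 10^-5 g/L = 0.0431 μg/mL

0.0431 μg/mL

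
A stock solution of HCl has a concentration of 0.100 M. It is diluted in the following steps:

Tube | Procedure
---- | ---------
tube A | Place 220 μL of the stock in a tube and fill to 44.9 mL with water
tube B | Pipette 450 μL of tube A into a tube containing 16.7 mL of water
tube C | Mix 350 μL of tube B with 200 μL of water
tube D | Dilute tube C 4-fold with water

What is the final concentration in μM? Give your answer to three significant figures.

Step 1: 220 μL brought to 44.9 mL → factor 44900/220 = 204.09
Step 2: 450 μL + 16.7 mL = 17150 μL total → factor 17150/450 = 38.111
Step 3: 350 μL + 200 μL = 550 μL total → factor 550/350 = 1.5714
Step 4: 4-fold → factor 4
Overall dilution factor = 204.09 × 38.111 × 1.5714 × 4 = 48891
Final = 0.100 M / 48891 = 2.045 × 10^-6 M = 2.05 μM

2.05 μM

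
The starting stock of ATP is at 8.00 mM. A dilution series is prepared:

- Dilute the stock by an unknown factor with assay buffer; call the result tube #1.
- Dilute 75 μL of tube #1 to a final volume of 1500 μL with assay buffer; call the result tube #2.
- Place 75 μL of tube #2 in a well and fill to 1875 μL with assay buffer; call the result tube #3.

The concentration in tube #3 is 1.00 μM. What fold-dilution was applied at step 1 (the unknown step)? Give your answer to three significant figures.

Step 1: unknown factor x
Step 2: 75 μL brought to 1500 μL → factor 1500/75 = 20
Step 3: 75 μL brought to 1875 μL → factor 1875/75 = 25
Product of known-step factors = 500
Overall factor = 8.00 mM / (1.00 μM) = 8000
x = 8000 / 500 = 16.0

16.0-fold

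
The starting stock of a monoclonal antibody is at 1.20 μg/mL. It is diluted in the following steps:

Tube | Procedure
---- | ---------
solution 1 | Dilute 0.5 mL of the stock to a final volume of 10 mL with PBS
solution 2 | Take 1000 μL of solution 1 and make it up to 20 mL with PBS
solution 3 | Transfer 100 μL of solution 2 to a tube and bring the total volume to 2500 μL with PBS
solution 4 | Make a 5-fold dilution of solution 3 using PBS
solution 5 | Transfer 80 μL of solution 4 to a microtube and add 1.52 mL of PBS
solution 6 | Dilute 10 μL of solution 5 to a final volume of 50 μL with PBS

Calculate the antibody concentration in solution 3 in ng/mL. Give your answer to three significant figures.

Step 1: 0.5 mL brought to 10 mL → factor 10/0.5 = 20
Step 2: 1000 μL brought to 20 mL → factor 20000/1000 = 20
Step 3: 100 μL brought to 2500 μL → factor 2500/100 = 25
Dilution factor through solution 3 = 20 × 20 × 25 = 10000
[solution 3] = 1.20 μg/mL / 10000 = 0.0001200 μg/mL = 0.120 ng/mL

0.120 ng/mL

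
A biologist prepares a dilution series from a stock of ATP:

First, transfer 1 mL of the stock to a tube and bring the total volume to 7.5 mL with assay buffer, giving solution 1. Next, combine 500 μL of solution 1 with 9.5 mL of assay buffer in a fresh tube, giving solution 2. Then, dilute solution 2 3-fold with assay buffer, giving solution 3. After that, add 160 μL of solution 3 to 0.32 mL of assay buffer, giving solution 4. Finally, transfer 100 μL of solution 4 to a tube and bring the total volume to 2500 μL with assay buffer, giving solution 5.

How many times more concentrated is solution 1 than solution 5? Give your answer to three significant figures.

Step 1: 1 mL brought to 7.5 mL → factor 7.5/1 = 7.5
Step 2: 500 μL + 9.5 mL = 10000 μL total → factor 10000/500 = 20
Step 3: 3-fold → factor 3
Step 4: 160 μL + 0.32 mL = 480 μL total → factor 480/160 = 3
Step 5: 100 μL brought to 2500 μL → factor 2500/100 = 25
Dilution factor to solution 1 = 7.5; to solution 5 = 33750
[solution 1]/[solution 5] = (factor to solution 5)/(factor to solution 1) = 33750/7.5 = 4.50 × 10^3

4.50 × 10^3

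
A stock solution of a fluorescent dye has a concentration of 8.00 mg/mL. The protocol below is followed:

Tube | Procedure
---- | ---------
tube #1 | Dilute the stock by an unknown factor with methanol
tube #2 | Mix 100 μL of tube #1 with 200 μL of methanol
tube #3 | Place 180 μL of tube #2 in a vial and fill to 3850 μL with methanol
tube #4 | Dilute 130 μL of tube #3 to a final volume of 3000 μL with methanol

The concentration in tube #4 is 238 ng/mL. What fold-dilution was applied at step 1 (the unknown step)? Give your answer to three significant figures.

Step 1: unknown factor x
Step 2: 100 μL + 200 μL = 300 μL total → factor 300/100 = 3
Step 3: 180 μL brought to 3850 μL → factor 3850/180 = 21.389
Step 4: 130 μL brought to 3000 μL → factor 3000/130 = 23.077
Product of known-step factors = 1480.8
Overall factor = 8.00 mg/mL / (238 ng/mL) = 33613
x = 33613 / 1480.8 = 22.7

22.7-fold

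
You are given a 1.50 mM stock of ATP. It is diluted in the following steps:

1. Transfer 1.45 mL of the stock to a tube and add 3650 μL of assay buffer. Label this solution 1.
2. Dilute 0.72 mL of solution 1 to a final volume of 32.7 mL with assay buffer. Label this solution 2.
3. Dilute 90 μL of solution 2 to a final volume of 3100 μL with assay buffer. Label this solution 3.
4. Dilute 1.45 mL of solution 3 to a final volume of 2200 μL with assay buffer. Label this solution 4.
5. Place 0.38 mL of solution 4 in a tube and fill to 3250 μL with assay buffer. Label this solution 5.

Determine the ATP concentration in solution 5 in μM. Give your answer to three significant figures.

0.0210 μM

Step 1: 1.45 mL + 3650 μL = 5.1 mL total → factor 5.1/1.45 = 3.5172
Step 2: 0.72 mL brought to 32.7 mL → factor 32.7/0.72 = 45.417
Step 3: 90 μL brought to 3100 μL → factor 3100/90 = 34.444
Step 4: 1.45 mL brought to 2200 μL → factor 2.2/1.45 = 1.5172
Step 5: 0.38 mL brought to 3250 μL → factor 3.25/0.38 = 8.5526
Overall dilution factor = 3.5172 × 45.417 × 34.444 × 1.5172 × 8.5526 = 71399
Final = 1.50 mM / 71399 = 2.101 × 10^-5 mM = 0.0210 μM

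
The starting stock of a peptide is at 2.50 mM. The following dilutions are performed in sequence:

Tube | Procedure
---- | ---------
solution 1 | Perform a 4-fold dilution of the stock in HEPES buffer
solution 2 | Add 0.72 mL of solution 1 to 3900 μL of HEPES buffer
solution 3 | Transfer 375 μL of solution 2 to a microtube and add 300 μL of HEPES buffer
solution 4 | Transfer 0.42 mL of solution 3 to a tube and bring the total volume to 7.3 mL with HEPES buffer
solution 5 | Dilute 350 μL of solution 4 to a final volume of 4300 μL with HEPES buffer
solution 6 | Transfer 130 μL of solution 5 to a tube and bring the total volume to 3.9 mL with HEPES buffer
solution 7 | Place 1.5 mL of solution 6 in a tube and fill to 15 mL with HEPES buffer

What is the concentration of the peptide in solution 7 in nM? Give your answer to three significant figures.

0.845 nM

Step 1: 4-fold → factor 4
Step 2: 0.72 mL + 3900 μL = 4.62 mL total → factor 4.62/0.72 = 6.4167
Step 3: 375 μL + 300 μL = 675 μL total → factor 675/375 = 1.8
Step 4: 0.42 mL brought to 7.3 mL → factor 7.3/0.42 = 17.381
Step 5: 350 μL brought to 4300 μL → factor 4300/350 = 12.286
Step 6: 130 μL brought to 3.9 mL → factor 3900/130 = 30
Step 7: 1.5 mL brought to 15 mL → factor 15/1.5 = 10
Overall dilution factor = 4 × 6.4167 × 1.8 × 17.381 × 12.286 × 30 × 10 = 2.9596 × 10^6
Final = 2.50 mM / 2.9596 × 10^6 = 8.447 × 10^-7 mM = 0.845 nM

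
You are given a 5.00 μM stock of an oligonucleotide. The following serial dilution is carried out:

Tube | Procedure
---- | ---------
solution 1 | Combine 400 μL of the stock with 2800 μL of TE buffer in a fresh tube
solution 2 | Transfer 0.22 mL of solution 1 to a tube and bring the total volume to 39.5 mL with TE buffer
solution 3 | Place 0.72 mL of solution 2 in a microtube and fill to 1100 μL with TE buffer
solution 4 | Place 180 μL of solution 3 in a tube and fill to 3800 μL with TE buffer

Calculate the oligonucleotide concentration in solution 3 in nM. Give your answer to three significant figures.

Step 1: 400 μL + 2800 μL = 3200 μL total → factor 3200/400 = 8
Step 2: 0.22 mL brought to 39.5 mL → factor 39.5/0.22 = 179.55
Step 3: 0.72 mL brought to 1100 μL → factor 1.1/0.72 = 1.5278
Dilution factor through solution 3 = 8 × 179.55 × 1.5278 = 2194.4
[solution 3] = 5.00 μM / 2194.4 = 0.002278 μM = 2.28 nM

2.28 nM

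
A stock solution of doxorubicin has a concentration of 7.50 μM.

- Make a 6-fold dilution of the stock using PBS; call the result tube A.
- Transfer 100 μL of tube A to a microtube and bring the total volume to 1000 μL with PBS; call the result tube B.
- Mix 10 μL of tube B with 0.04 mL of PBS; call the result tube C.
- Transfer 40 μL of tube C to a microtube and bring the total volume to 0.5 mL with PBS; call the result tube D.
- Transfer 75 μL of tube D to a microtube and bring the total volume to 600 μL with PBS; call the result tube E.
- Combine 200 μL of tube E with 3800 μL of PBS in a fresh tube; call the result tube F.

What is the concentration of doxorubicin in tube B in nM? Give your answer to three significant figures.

125 nM

Step 1: 6-fold → factor 6
Step 2: 100 μL brought to 1000 μL → factor 1000/100 = 10
Dilution factor through tube B = 6 × 10 = 60
[tube B] = 7.50 μM / 60 = 0.1250 μM = 125 nM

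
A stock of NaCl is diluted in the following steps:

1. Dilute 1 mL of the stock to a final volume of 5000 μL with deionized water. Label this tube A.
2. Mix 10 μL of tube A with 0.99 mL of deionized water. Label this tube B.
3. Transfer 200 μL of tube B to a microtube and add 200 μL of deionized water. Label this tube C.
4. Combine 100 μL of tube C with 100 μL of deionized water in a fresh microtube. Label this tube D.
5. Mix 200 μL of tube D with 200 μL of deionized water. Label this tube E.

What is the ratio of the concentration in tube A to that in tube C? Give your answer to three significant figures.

200

Step 1: 1 mL brought to 5000 μL → factor 5/1 = 5
Step 2: 10 μL + 0.99 mL = 1000 μL total → factor 1000/10 = 100
Step 3: 200 μL + 200 μL = 400 μL total → factor 400/200 = 2
Dilution factor to tube A = 5; to tube C = 1000
[tube A]/[tube C] = (factor to tube C)/(factor to tube A) = 1000/5 = 200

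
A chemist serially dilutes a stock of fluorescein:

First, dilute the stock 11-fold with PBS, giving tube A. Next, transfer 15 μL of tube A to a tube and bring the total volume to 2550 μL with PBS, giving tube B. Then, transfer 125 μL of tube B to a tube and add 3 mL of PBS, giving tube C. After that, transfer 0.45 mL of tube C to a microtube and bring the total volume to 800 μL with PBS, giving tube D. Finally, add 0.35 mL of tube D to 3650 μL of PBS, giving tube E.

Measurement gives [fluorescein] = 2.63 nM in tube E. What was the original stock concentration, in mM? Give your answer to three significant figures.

Step 1: 11-fold → factor 11
Step 2: 15 μL brought to 2550 μL → factor 2550/15 = 170
Step 3: 125 μL + 3 mL = 3125 μL total → factor 3125/125 = 25
Step 4: 0.45 mL brought to 800 μL → factor 0.8/0.45 = 1.7778
Step 5: 0.35 mL + 3650 μL = 4 mL total → factor 4/0.35 = 11.429
Overall dilution factor = 11 × 170 × 25 × 1.7778 × 11.429 = 9.4984 × 10^5
Stock = 2.63 nM × 9.4984 × 10^5 = 2.498 × 10^6 nM = 2.50 mM

2.50 mM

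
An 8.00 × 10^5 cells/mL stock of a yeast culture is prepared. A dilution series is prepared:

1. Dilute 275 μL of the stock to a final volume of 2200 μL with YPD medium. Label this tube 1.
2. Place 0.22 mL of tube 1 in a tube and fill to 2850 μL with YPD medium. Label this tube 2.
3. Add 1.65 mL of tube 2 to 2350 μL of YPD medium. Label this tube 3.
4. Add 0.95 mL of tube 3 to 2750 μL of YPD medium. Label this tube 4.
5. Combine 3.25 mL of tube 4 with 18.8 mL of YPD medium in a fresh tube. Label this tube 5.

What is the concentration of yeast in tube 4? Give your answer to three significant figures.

818 cells/mL

Step 1: 275 μL brought to 2200 μL → factor 2200/275 = 8
Step 2: 0.22 mL brought to 2850 μL → factor 2.85/0.22 = 12.955
Step 3: 1.65 mL + 2350 μL = 4 mL total → factor 4/1.65 = 2.4242
Step 4: 0.95 mL + 2750 μL = 3.7 mL total → factor 3.7/0.95 = 3.8947
Dilution factor through tube 4 = 8 × 12.955 × 2.4242 × 3.8947 = 978.51
[tube 4] = 8.00 × 10^5 cells/mL / 978.51 = 818 cells/mL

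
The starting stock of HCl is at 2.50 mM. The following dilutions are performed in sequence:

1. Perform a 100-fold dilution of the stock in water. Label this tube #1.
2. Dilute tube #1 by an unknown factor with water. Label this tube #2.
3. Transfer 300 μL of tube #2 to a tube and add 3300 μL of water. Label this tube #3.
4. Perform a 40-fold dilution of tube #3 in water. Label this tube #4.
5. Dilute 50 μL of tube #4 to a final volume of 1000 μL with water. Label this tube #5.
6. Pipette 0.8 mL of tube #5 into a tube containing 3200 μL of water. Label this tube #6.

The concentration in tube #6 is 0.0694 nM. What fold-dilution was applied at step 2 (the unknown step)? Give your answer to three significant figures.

Step 1: 100-fold → factor 100
Step 2: unknown factor x
Step 3: 300 μL + 3300 μL = 3600 μL total → factor 3600/300 = 12
Step 4: 40-fold → factor 40
Step 5: 50 μL brought to 1000 μL → factor 1000/50 = 20
Step 6: 0.8 mL + 3200 μL = 4 mL total → factor 4/0.8 = 5
Product of known-step factors = 4.8 × 10^6
Overall factor = 2.50 mM / (0.0694 nM) = 3.6023 × 10^7
x = 3.6023 × 10^7 / 4.8 × 10^6 = 7.50

7.50-fold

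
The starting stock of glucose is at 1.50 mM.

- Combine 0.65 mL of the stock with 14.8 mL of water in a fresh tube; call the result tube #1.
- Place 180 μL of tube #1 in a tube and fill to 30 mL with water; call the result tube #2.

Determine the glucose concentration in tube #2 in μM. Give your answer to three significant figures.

0.379 μM

Step 1: 0.65 mL + 14.8 mL = 15.45 mL total → factor 15.45/0.65 = 23.769
Step 2: 180 μL brought to 30 mL → factor 30000/180 = 166.67
Overall dilution factor = 23.769 × 166.67 = 3961.5
Final = 1.50 mM / 3961.5 = 0.0003786 mM = 0.379 μM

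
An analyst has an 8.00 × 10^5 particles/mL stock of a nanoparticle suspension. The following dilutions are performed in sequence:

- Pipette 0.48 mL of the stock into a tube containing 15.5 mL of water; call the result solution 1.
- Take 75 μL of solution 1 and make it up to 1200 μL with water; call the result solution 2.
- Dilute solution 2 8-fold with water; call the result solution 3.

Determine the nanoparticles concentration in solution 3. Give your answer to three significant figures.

188 particles/mL

Step 1: 0.48 mL + 15.5 mL = 15.98 mL total → factor 15.98/0.48 = 33.292
Step 2: 75 μL brought to 1200 μL → factor 1200/75 = 16
Step 3: 8-fold → factor 8
Overall dilution factor = 33.292 × 16 × 8 = 4261.3
Final = 8.00 × 10^5 particles/mL / 4261.3 = 188 particles/mL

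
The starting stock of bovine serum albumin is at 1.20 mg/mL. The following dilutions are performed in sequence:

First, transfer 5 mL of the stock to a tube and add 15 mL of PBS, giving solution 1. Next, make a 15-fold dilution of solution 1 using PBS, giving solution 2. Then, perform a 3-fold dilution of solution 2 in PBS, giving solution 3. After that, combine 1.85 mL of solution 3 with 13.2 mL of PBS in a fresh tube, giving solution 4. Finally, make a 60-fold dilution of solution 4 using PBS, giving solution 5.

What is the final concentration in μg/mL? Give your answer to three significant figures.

0.0137 μg/mL

Step 1: 5 mL + 15 mL = 20 mL total → factor 20/5 = 4
Step 2: 15-fold → factor 15
Step 3: 3-fold → factor 3
Step 4: 1.85 mL + 13.2 mL = 15.05 mL total → factor 15.05/1.85 = 8.1351
Step 5: 60-fold → factor 60
Overall dilution factor = 4 × 15 × 3 × 8.1351 × 60 = 87859
Final = 1.20 mg/mL / 87859 = 1.366 × 10^-5 mg/mL = 0.0137 μg/mL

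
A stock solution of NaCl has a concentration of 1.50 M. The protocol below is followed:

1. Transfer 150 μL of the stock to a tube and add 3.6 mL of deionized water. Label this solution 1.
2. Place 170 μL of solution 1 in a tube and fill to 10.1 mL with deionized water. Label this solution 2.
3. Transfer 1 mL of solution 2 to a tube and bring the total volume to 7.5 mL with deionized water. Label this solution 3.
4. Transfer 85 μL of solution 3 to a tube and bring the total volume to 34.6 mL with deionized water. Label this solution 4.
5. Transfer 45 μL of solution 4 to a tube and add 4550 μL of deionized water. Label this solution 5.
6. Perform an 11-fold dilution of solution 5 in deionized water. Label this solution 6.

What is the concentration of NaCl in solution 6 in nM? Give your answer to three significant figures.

0.295 nM

Step 1: 150 μL + 3.6 mL = 3750 μL total → factor 3750/150 = 25
Step 2: 170 μL brought to 10.1 mL → factor 10100/170 = 59.412
Step 3: 1 mL brought to 7.5 mL → factor 7.5/1 = 7.5
Step 4: 85 μL brought to 34.6 mL → factor 34600/85 = 407.06
Step 5: 45 μL + 4550 μL = 4595 μL total → factor 4595/45 = 102.11
Step 6: 11-fold → factor 11
Overall dilution factor = 25 × 59.412 × 7.5 × 407.06 × 102.11 × 11 = 5.0933 × 10^9
Final = 1.50 M / 5.0933 × 10^9 = 2.945 × 10^-10 M = 0.295 nM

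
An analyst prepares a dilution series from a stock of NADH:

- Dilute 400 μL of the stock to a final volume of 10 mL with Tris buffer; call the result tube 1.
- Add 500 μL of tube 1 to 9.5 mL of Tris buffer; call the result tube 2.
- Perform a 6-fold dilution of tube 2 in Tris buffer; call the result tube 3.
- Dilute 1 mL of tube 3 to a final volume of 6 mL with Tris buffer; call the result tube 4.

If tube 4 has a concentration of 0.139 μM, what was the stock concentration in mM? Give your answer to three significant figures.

Step 1: 400 μL brought to 10 mL → factor 10000/400 = 25
Step 2: 500 μL + 9.5 mL = 10000 μL total → factor 10000/500 = 20
Step 3: 6-fold → factor 6
Step 4: 1 mL brought to 6 mL → factor 6/1 = 6
Overall dilution factor = 25 × 20 × 6 × 6 = 18000
Stock = 0.139 μM × 18000 = 2502 μM = 2.50 mM

2.50 mM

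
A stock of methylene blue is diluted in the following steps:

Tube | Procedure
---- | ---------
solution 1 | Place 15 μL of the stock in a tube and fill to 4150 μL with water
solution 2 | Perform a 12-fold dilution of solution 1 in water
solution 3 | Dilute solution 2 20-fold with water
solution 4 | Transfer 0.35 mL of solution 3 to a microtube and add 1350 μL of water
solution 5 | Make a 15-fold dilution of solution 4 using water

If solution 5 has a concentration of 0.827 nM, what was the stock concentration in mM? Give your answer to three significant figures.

Step 1: 15 μL brought to 4150 μL → factor 4150/15 = 276.67
Step 2: 12-fold → factor 12
Step 3: 20-fold → factor 20
Step 4: 0.35 mL + 1350 μL = 1.7 mL total → factor 1.7/0.35 = 4.8571
Step 5: 15-fold → factor 15
Overall dilution factor = 276.67 × 12 × 20 × 4.8571 × 15 = 4.8377 × 10^6
Stock = 0.827 nM × 4.8377 × 10^6 = 4.001 × 10^6 nM = 4.00 mM

4.00 mM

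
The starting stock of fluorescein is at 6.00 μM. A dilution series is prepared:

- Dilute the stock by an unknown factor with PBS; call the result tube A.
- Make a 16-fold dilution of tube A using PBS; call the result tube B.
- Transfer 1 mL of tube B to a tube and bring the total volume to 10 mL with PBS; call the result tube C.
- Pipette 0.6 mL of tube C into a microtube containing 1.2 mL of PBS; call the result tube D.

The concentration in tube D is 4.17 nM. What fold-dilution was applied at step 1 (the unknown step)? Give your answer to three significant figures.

3.00-fold

Step 1: unknown factor x
Step 2: 16-fold → factor 16
Step 3: 1 mL brought to 10 mL → factor 10/1 = 10
Step 4: 0.6 mL + 1.2 mL = 1.8 mL total → factor 1.8/0.6 = 3
Product of known-step factors = 480
Overall factor = 6.00 μM / (4.17 nM) = 1438.8
x = 1438.8 / 480 = 3.00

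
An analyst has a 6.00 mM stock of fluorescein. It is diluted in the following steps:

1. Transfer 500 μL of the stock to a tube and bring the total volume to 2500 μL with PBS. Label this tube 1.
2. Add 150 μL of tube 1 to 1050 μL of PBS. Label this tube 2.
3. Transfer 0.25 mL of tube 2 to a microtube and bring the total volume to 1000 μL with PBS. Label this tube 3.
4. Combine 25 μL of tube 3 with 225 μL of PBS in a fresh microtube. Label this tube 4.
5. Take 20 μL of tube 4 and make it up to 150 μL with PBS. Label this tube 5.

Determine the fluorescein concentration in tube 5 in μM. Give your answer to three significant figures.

Step 1: 500 μL brought to 2500 μL → factor 2500/500 = 5
Step 2: 150 μL + 1050 μL = 1200 μL total → factor 1200/150 = 8
Step 3: 0.25 mL brought to 1000 μL → factor 1/0.25 = 4
Step 4: 25 μL + 225 μL = 250 μL total → factor 250/25 = 10
Step 5: 20 μL brought to 150 μL → factor 150/20 = 7.5
Overall dilution factor = 5 × 8 × 4 × 10 × 7.5 = 12000
Final = 6.00 mM / 12000 = 0.0005000 mM = 0.500 μM

0.500 μM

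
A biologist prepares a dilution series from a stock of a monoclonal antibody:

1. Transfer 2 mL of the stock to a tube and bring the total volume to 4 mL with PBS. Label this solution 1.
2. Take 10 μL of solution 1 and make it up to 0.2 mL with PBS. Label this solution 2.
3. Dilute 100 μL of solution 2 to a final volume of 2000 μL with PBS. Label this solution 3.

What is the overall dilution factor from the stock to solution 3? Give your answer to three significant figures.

Step 1: 2 mL brought to 4 mL → factor 4/2 = 2
Step 2: 10 μL brought to 0.2 mL → factor 200/10 = 20
Step 3: 100 μL brought to 2000 μL → factor 2000/100 = 20
Overall dilution factor = 2 × 20 × 20 = 800

800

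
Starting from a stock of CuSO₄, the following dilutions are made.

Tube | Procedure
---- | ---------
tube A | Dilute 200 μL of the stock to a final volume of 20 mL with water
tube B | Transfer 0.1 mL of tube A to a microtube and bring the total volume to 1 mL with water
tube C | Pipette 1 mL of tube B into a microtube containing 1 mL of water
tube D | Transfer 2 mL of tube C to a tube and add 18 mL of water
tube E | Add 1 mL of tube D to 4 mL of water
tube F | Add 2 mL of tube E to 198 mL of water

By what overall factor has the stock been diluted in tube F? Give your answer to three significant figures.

Step 1: 200 μL brought to 20 mL → factor 20000/200 = 100
Step 2: 0.1 mL brought to 1 mL → factor 1/0.1 = 10
Step 3: 1 mL + 1 mL = 2 mL total → factor 2/1 = 2
Step 4: 2 mL + 18 mL = 20 mL total → factor 20/2 = 10
Step 5: 1 mL + 4 mL = 5 mL total → factor 5/1 = 5
Step 6: 2 mL + 198 mL = 200 mL total → factor 200/2 = 100
Overall dilution factor = 100 × 10 × 2 × 10 × 5 × 100 = 1 × 10^7

1.00 × 10^7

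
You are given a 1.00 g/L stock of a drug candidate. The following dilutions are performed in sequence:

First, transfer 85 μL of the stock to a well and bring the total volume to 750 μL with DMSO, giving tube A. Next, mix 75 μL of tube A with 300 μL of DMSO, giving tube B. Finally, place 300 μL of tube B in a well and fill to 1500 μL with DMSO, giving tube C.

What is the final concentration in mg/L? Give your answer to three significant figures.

4.53 mg/L

Step 1: 85 μL brought to 750 μL → factor 750/85 = 8.8235
Step 2: 75 μL + 300 μL = 375 μL total → factor 375/75 = 5
Step 3: 300 μL brought to 1500 μL → factor 1500/300 = 5
Overall dilution factor = 8.8235 × 5 × 5 = 220.59
Final = 1.00 g/L / 220.59 = 0.004533 g/L = 4.53 mg/L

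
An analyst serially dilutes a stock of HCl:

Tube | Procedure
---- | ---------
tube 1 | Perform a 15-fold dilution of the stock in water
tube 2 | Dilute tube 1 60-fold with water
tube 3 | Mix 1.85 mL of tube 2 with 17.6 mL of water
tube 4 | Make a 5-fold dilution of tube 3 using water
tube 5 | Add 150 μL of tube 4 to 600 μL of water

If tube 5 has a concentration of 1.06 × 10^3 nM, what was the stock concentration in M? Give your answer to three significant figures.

0.251 M

Step 1: 15-fold → factor 15
Step 2: 60-fold → factor 60
Step 3: 1.85 mL + 17.6 mL = 19.45 mL total → factor 19.45/1.85 = 10.514
Step 4: 5-fold → factor 5
Step 5: 150 μL + 600 μL = 750 μL total → factor 750/150 = 5
Overall dilution factor = 15 × 60 × 10.514 × 5 × 5 = 2.3655 × 10^5
Stock = 1.06 × 10^3 nM × 2.3655 × 10^5 = 2.507 × 10^8 nM = 0.251 M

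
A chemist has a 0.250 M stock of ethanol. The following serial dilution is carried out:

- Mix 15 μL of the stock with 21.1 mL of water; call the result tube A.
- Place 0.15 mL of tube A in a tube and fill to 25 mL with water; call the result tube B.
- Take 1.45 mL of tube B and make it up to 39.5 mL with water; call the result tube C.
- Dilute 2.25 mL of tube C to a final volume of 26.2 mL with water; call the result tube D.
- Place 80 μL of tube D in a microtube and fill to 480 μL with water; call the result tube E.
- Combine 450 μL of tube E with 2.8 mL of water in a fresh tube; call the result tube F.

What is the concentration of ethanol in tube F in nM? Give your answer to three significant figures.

0.0775 nM

Step 1: 15 μL + 21.1 mL = 21115 μL total → factor 21115/15 = 1407.7
Step 2: 0.15 mL brought to 25 mL → factor 25/0.15 = 166.67
Step 3: 1.45 mL brought to 39.5 mL → factor 39.5/1.45 = 27.241
Step 4: 2.25 mL brought to 26.2 mL → factor 26.2/2.25 = 11.644
Step 5: 80 μL brought to 480 μL → factor 480/80 = 6
Step 6: 450 μL + 2.8 mL = 3250 μL total → factor 3250/450 = 7.2222
Overall dilution factor = 1407.7 × 166.67 × 27.241 × 11.644 × 6 × 7.2222 = 3.2249 × 10^9
Final = 0.250 M / 3.2249 × 10^9 = 7.752 × 10^-11 M = 0.0775 nM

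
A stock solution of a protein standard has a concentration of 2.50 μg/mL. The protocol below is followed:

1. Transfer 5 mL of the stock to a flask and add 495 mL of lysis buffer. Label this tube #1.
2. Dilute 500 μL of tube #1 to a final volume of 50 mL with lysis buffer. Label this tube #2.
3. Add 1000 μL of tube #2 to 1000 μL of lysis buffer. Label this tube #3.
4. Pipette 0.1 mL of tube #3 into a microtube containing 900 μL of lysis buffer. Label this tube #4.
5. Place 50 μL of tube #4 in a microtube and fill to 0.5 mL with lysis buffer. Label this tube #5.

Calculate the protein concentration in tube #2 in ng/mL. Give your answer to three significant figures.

0.250 ng/mL

Step 1: 5 mL + 495 mL = 500 mL total → factor 500/5 = 100
Step 2: 500 μL brought to 50 mL → factor 50000/500 = 100
Dilution factor through tube #2 = 100 × 100 = 10000
[tube #2] = 2.50 μg/mL / 10000 = 0.0002500 μg/mL = 0.250 ng/mL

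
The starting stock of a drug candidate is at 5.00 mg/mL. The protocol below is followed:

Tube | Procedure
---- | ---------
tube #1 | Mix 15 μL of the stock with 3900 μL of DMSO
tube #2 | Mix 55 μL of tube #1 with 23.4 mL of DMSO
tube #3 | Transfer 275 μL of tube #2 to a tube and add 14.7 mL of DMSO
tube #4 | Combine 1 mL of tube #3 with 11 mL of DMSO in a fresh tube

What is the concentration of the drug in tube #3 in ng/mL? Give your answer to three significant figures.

0.825 ng/mL

Step 1: 15 μL + 3900 μL = 3915 μL total → factor 3915/15 = 261
Step 2: 55 μL + 23.4 mL = 23455 μL total → factor 23455/55 = 426.45
Step 3: 275 μL + 14.7 mL = 14975 μL total → factor 14975/275 = 54.455
Dilution factor through tube #3 = 261 × 426.45 × 54.455 = 6.061 × 10^6
[tube #3] = 5.00 mg/mL / 6.061 × 10^6 = 8.249 × 10^-7 mg/mL = 0.825 ng/mL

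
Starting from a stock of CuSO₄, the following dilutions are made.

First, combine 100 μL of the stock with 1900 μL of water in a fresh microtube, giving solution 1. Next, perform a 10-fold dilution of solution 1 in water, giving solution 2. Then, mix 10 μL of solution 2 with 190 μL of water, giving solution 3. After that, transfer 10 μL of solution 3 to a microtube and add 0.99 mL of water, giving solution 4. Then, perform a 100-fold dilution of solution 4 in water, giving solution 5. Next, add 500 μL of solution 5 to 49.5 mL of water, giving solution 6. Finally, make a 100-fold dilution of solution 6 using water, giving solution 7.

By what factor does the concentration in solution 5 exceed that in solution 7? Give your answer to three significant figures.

Step 1: 100 μL + 1900 μL = 2000 μL total → factor 2000/100 = 20
Step 2: 10-fold → factor 10
Step 3: 10 μL + 190 μL = 200 μL total → factor 200/10 = 20
Step 4: 10 μL + 0.99 mL = 1000 μL total → factor 1000/10 = 100
Step 5: 100-fold → factor 100
Step 6: 500 μL + 49.5 mL = 50000 μL total → factor 50000/500 = 100
Step 7: 100-fold → factor 100
Dilution factor to solution 5 = 4 × 10^7; to solution 7 = 4 × 10^11
[solution 5]/[solution 7] = (factor to solution 7)/(factor to solution 5) = 4 × 10^11/4 × 10^7 = 1.00 × 10^4

1.00 × 10^4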